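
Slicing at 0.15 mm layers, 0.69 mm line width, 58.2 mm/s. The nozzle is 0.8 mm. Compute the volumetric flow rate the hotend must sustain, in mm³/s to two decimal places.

6.02

Extrusion cross-section: 0.15 × 0.69 → 0.1035 mm².
Q = v·A = 58.2 × 0.1035 = 6.02 mm³/s.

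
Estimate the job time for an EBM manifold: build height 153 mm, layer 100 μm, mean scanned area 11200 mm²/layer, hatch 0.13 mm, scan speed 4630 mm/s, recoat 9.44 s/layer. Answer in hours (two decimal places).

Number of layers: 153 / 0.1 → 1530 (rounded up).
Per-layer scan distance = 11200 / 0.13 = 86153.8 mm.
Scan time per layer = 86153.8 / 4630, so 18.6077 s.
Layer cycle: 18.6077 + 9.44 → 28.0477 s.
Total: 1530 × 28.0477 s = 42912.981 s → 11.92 hours.

11.92 hours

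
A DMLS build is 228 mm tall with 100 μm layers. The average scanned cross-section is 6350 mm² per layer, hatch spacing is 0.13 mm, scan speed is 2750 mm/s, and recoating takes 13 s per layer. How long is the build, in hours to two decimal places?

19.48 hours

Number of layers: 228 / 0.1 → 2280 (rounded up).
Scan path per layer = 6350 / 0.13, so 48846.2 mm.
Per-layer scan time = 48846.2 / 2750, so 17.7623 s.
Time per layer = 17.7623 + 13 = 30.7623 s.
2280 layers × 30.7623 s/layer = 70138.044 s, i.e. 19.48 hours.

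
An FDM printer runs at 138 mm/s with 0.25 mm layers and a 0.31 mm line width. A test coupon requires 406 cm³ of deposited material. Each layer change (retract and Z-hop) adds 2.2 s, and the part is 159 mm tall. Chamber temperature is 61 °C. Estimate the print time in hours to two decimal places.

Line area: 0.25 × 0.31 → 0.0775 mm².
Path length: 406000 mm³ / 0.0775 mm² → 5238709.7 mm.
Extrusion time: 5238709.7 / 138 → 37961.7 s.
Layers = ⌈159/0.25⌉ = 636.
Z-hop total = 636 × 2.2, so 1399.2 s.
Altogether 37961.7 + 1399.2 = 39360.9 s, i.e. 10.93 hours.

10.93 hours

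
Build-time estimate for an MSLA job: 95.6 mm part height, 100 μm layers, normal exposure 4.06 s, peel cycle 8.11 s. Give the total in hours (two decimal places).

Layers = ⌈95.6/0.1⌉ = 956.
Each layer takes = 4.06 + 8.11, so 12.17 s.
Total = 956 × 12.17 = 11634.52 s = 3.23 hours.

3.23 hours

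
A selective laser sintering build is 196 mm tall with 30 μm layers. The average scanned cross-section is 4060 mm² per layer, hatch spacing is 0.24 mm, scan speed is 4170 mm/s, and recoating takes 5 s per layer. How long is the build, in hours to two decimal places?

Layer count = ceil(196 / 0.03) = 6534.
Per-layer scan distance: 4060 / 0.24 → 16916.7 mm.
Per-layer scan time: 16916.7 / 4170 → 4.0568 s.
Layer cycle: 4.0568 + 5 → 9.0568 s.
6534 layers × 9.0568 s/layer = 59177.1312 s, i.e. 16.44 hours.

16.44 hours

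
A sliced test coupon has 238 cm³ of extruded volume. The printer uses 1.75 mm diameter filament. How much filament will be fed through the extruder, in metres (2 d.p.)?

Filament cross-section = π × (1.75/2)² = 2.4053 mm².
L = 238000 mm³ / 2.4053 mm² = 98948.16 mm, i.e. 98.95 m.

98.95 m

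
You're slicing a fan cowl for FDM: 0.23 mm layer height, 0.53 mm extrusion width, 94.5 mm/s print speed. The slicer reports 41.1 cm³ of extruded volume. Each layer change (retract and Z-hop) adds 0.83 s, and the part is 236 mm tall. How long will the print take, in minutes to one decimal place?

73.7 minutes

Extrusion cross-section: 0.23 × 0.53 → 0.1219 mm².
Total extruded path = 41100/0.1219 = 337161.6 mm.
Time extruding = 337161.6 / 94.5 = 3567.8 s.
Number of layers: 236 / 0.23 → 1027 (rounded up).
Layer-change overhead = 1027 × 0.83, so 852.41 s.
Total = 3567.8 + 852.41 = 4420.21 s = 73.7 minutes.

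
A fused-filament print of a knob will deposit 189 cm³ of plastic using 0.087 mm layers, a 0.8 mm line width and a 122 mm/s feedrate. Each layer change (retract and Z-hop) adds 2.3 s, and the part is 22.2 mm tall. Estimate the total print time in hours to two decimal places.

Bead cross-section = 0.087 × 0.8 = 0.0696 mm².
Path length: 189000 mm³ / 0.0696 mm² → 2715517.2 mm.
Extrusion time = 2715517.2 / 122, so 22258.3 s.
Layer count = ceil(22.2 / 0.087) = 256.
Z-hop total: 256 × 2.3 → 588.8 s.
Altogether 22258.3 + 588.8 = 22847.1 s, i.e. 6.35 hours.

6.35 hours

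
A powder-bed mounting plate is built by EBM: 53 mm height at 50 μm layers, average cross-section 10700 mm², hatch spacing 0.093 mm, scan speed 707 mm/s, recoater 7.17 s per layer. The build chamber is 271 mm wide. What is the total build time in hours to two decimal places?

50.03 hours

Number of layers: 53 / 0.05 → 1060 (rounded up).
Scan path per layer = 10700 / 0.093, so 115053.8 mm.
Beam time per layer = 115053.8 / 707, so 162.7352 s.
Time per layer: 162.7352 + 7.17 → 169.9052 s.
Build time = 1060 × 169.9052 = 180099.512 s = 50.03 hours.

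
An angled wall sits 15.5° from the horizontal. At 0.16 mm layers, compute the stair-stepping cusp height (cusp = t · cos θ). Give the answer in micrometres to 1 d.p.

154.2 μm

Cusp = layer height × cos(15.5°) = 0.16 × 0.9636 = 0.154176 mm = 154.2 μm.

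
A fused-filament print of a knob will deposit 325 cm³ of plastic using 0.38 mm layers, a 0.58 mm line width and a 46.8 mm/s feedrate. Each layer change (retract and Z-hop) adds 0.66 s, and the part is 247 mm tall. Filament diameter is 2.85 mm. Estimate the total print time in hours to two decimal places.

Extrusion cross-section = 0.38 × 0.58, so 0.2204 mm².
Total extruded path = 325000/0.2204 = 1474591.7 mm.
Time extruding = 1474591.7 / 46.8, so 31508.4 s.
Number of layers: 247 / 0.38 → 650 (rounded up).
Z-hop total: 650 × 0.66 → 429 s.
Altogether 31508.4 + 429 = 31937.4 s, i.e. 8.87 hours.

8.87 hours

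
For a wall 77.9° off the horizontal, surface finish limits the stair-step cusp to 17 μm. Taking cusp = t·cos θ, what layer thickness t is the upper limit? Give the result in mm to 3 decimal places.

0.081 mm

t = h_c / cos θ = 0.017 / 0.2096 = 0.081 mm.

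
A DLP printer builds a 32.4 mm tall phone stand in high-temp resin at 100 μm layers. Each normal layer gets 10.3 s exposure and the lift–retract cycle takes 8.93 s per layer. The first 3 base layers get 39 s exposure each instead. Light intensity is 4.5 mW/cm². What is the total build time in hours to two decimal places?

1.75 hours

Number of layers: 32.4 / 0.1 → 324 (rounded up).
Burn-in layers: 3 × (39 + 8.93) → 143.79 s.
Remaining layers = 321 × (10.3 + 8.93), so 6172.83 s.
Total = 143.79 + 6172.83 = 6316.62 s = 1.75 hours.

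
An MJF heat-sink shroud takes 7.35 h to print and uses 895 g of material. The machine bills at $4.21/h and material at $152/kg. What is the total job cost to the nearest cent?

$166.98

Machine-time cost = 4.21 × 7.35 = $30.9435.
Feedstock cost: 152 × 895/1000 → $136.04.
Total = 30.9435 + 136.04 = 166.9835 ≈ $166.98.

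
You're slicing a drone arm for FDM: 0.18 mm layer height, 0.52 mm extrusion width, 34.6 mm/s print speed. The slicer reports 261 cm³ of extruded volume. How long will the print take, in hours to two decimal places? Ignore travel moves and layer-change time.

Extrusion cross-section = 0.18 × 0.52, so 0.0936 mm².
Toolpath length = 261 cm³ / 0.0936 mm² = 261000 / 0.0936 = 2788461.5 mm.
Time extruding = 2788461.5 / 34.6, so 80591.4 s.
In the requested units: 80591.4 s = 22.39 hours.

22.39 hours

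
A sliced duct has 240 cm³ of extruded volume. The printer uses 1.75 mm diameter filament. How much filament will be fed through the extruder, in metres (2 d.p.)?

99.78 m

Cross-section of 1.75 mm filament: π·(1.75/2)² = 2.4053 mm².
Length = 240 cm³ / 2.4053 mm² = 240000 / 2.4053 = 99779.65 mm = 99.78 m.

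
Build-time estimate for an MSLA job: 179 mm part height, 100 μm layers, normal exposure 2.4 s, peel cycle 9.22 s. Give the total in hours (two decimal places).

5.78 hours

Layers = ⌈179/0.1⌉ = 1790.
Per-layer time: 2.4 + 9.22 → 11.62 s.
Total = 1790 × 11.62 = 20799.8 s = 5.78 hours.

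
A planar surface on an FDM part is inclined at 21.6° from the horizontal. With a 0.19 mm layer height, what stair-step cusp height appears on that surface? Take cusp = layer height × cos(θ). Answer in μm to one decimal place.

cos(21.6°) = 0.9298, so cusp = 0.19 × 0.9298 = 0.176662 mm → 176.7 μm.

176.7 μm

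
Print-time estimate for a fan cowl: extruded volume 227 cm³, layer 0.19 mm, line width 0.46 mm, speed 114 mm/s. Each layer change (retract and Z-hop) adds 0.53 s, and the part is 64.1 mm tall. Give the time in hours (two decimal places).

6.38 hours

Bead cross-section = 0.19 × 0.46 = 0.0874 mm².
Total extruded path = 227000/0.0874 = 2597254 mm.
Print-move time = 2597254 / 114 = 22782.9 s.
Layers = ⌈64.1/0.19⌉ = 338.
Non-print overhead: 338 × 0.53 → 179.14 s.
Total = 22782.9 + 179.14 = 22962.04 s = 6.38 hours.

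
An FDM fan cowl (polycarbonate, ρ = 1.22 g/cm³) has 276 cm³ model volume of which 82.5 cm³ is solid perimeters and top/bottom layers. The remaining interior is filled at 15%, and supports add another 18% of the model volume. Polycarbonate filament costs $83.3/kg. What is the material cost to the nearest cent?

$16.38

Infill region: 276 − 82.5 → 193.5 cm³.
Infill volume = 0.15 × 193.5, so 29.025 cm³.
Support: 0.18 × 276 → 49.68 cm³.
Total printed volume = 82.5 + 29.025 + 49.68, so 161.205 cm³.
Mass = 161.205 × 1.22 = 196.6701 g.
At $83.3/kg: 196.6701/1000 × 83.3 = $16.38.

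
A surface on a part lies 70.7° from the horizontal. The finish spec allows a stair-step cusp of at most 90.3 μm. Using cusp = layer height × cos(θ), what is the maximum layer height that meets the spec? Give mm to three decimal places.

0.273 mm

Layer height = cusp / cos(70.7°) = 0.0903 / 0.3305 = 0.273 mm.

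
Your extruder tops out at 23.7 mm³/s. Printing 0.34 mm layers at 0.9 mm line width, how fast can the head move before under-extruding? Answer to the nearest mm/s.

77 mm/s

A = 0.34 × 0.9 = 0.306 mm².
Max speed = 23.7 / 0.306 = 77.45 ≈ 77 mm/s.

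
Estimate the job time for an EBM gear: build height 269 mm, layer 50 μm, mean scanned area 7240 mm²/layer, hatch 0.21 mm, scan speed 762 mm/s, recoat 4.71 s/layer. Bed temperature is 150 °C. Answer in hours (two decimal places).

Number of layers: 269 / 0.05 → 5380 (rounded up).
Scan path per layer = 7240 / 0.21 = 34476.2 mm.
Beam time per layer = 34476.2 / 762, so 45.2444 s.
Per-layer time = 45.2444 + 4.71 = 49.9544 s.
Total: 5380 × 49.9544 s = 268754.672 s → 74.65 hours.

74.65 hours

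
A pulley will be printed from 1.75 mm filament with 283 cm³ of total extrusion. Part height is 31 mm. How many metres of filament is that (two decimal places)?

Filament cross-section = π × (1.75/2)² = 2.4053 mm².
Length = 283 cm³ / 2.4053 mm² = 283000 / 2.4053 = 117656.84 mm = 117.66 m.

117.66 m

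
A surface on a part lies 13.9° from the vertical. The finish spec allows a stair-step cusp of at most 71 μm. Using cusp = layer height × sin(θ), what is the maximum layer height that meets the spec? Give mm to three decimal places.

0.296 mm

sin(13.9°) = 0.2402; t_max = 0.071/0.2402 = 0.296 mm.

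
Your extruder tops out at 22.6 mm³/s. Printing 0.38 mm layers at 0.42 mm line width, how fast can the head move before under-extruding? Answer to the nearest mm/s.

142 mm/s

Extrusion cross-section: 0.38 × 0.42 → 0.1596 mm².
v_max = Q/A = 22.6/0.1596 = 141.60 mm/s → 142 mm/s.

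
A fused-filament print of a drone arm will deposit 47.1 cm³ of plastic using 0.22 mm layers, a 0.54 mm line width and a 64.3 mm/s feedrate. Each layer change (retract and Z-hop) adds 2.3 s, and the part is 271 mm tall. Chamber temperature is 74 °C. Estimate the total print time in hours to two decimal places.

2.50 hours

Bead cross-section: 0.22 × 0.54 → 0.1188 mm².
Toolpath length = 47.1 cm³ / 0.1188 mm² = 47100 / 0.1188 = 396464.6 mm.
Print-move time = 396464.6 / 64.3 = 6165.9 s.
Number of layers: 271 / 0.22 → 1232 (rounded up).
Layer-change overhead: 1232 × 2.3 → 2833.6 s.
Total = 6165.9 + 2833.6 = 8999.5 s = 2.50 hours.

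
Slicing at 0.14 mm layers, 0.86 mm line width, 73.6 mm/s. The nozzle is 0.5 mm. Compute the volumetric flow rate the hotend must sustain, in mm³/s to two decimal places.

8.86

A: 0.14 × 0.86 → 0.1204 mm².
Q = v·A = 73.6 × 0.1204 = 8.86 mm³/s.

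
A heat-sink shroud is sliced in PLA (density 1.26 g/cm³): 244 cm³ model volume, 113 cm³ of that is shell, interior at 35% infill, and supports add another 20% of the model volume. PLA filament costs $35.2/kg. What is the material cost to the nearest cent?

Infill region: 244 − 113 → 131 cm³.
Infill deposited: 0.35 × 131 → 45.85 cm³.
Support: 0.20 × 244 → 48.8 cm³.
Total printed volume = 113 + 45.85 + 48.8, so 207.65 cm³.
Mass: 207.65 × 1.26 → 261.639 g.
At $35.2/kg: 261.639/1000 × 35.2 = $9.21.

$9.21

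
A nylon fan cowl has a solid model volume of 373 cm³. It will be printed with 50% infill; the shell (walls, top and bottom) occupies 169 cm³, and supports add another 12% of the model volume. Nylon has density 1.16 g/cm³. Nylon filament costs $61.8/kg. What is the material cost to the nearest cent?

$22.64

Volume inside the shell = 373 − 169, so 204 cm³.
Deposited infill = 0.50 × 204, so 102 cm³.
Support: 0.12 × 373 → 44.76 cm³.
Total printed volume = 169 + 102 + 44.76 = 315.76 cm³.
Mass = 315.76 × 1.16, so 366.2816 g.
Cost = 366.2816 g / 1000 × $61.8/kg = $22.64.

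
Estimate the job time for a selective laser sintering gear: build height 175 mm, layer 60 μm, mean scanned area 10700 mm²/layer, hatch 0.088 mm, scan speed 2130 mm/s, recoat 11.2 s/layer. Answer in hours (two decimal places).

55.33 hours

Layer count = ceil(175 / 0.06) = 2917.
Per-layer scan distance = 10700 / 0.088 = 121590.9 mm.
Laser time per layer = 121590.9 / 2130 = 57.0849 s.
Time per layer = 57.0849 + 11.2, so 68.2849 s.
2917 layers × 68.2849 s/layer = 199187.0533 s, i.e. 55.33 hours.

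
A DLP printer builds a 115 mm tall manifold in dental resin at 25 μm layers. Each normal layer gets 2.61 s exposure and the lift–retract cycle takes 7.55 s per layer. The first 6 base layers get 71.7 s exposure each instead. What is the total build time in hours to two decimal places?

13.10 hours

Layer count = ceil(115 / 0.025) = 4600.
Burn-in layers = 6 × (71.7 + 7.55), so 475.5 s.
Normal layers = 4594 × (2.61 + 7.55) = 46675.04 s.
Sum: 475.5 + 46675.04 = 47150.54 s → 13.10 hours.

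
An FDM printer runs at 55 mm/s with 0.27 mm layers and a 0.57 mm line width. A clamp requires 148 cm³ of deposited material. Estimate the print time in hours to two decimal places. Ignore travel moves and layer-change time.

4.86 hours

Line area = 0.27 × 0.57 = 0.1539 mm².
Path length: 148000 mm³ / 0.1539 mm² → 961663.4 mm.
Time extruding = 961663.4 / 55, so 17484.8 s.
That's 17484.8 s → 4.86 hours.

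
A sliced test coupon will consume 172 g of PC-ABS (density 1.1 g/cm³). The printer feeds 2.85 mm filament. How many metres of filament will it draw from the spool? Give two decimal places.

Volume = 172 g / 1.1 g·cm⁻³ = 156.3636 cm³ = 156363.6 mm³.
Cross-section of 2.85 mm filament: π·(2.85/2)² = 6.3794 mm².
Length = 156363.6 / 6.3794 = 24510.71 mm = 24.51 m.

24.51 m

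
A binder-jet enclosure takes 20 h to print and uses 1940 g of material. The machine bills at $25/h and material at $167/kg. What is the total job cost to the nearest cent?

$823.98

Time charge = 25 × 20 = $500.00.
Material charge = 167 × 1940/1000 = $323.98.
Total = 500.00 + 323.98 = $823.98.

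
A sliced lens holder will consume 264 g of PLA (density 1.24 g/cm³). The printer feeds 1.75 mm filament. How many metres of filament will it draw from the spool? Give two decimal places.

Extruded volume: 264/1.24 = 212.9032 cm³ (212903.2 mm³).
Cross-section of 1.75 mm filament: π·(1.75/2)² = 2.4053 mm².
Length = 212903.2 / 2.4053 = 88514.2 mm = 88.51 m.

88.51 m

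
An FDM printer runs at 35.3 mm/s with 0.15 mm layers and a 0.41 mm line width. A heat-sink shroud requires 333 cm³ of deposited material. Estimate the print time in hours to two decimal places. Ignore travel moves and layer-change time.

42.61 hours

Bead cross-section = 0.15 × 0.41 = 0.0615 mm².
Toolpath length = 333 cm³ / 0.0615 mm² = 333000 / 0.0615 = 5414634.1 mm.
Extrusion time = 5414634.1 / 35.3, so 153389.1 s.
Converting: 153389.1 s = 42.61 hours.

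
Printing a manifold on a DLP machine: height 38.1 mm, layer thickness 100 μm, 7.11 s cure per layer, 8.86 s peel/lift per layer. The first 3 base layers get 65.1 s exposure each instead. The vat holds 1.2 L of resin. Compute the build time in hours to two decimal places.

1.74 hours

Layer count = ceil(38.1 / 0.1) = 381.
Base layers = 3 × (65.1 + 8.86) = 221.88 s.
Regular layers: 378 × (7.11 + 8.86) → 6036.66 s.
Total = 221.88 + 6036.66 = 6258.54 s = 1.74 hours.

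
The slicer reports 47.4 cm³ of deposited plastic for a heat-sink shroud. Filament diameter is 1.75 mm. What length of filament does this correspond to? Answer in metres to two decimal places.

19.71 m

Cross-section of 1.75 mm filament: π·(1.75/2)² = 2.4053 mm².
L = 47400 mm³ / 2.4053 mm² = 19706.48 mm, i.e. 19.71 m.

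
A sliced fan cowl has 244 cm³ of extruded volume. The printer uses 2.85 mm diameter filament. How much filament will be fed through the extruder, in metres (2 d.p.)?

A = π r² = π × 1.425² = 6.3794 mm².
Length = 244 cm³ / 6.3794 mm² = 244000 / 6.3794 = 38248.11 mm = 38.25 m.

38.25 m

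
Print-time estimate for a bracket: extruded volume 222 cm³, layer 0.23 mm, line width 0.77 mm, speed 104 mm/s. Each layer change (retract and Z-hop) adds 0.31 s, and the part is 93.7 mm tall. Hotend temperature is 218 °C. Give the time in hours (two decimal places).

Line area = 0.23 × 0.77 = 0.1771 mm².
Path length: 222000 mm³ / 0.1771 mm² → 1253529.1 mm.
Print-move time = 1253529.1 / 104, so 12053.2 s.
Layers = ⌈93.7/0.23⌉ = 408.
Non-print overhead: 408 × 0.31 → 126.48 s.
Altogether 12053.2 + 126.48 = 12179.68 s, i.e. 3.38 hours.

3.38 hours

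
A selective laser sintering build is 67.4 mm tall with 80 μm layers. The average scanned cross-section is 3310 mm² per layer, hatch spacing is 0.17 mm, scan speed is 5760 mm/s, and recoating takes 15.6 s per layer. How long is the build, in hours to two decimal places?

Layers = ⌈67.4/0.08⌉ = 843.
Hatch length per layer = 3310 / 0.17 = 19470.6 mm.
Per-layer scan time: 19470.6 / 5760 → 3.3803 s.
Time per layer = 3.3803 + 15.6 = 18.9803 s.
Total: 843 × 18.9803 s = 16000.3929 s → 4.44 hours.

4.44 hours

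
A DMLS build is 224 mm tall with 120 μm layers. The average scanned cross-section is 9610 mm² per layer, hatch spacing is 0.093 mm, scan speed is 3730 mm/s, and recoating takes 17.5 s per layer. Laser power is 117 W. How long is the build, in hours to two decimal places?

23.44 hours

Number of layers: 224 / 0.12 → 1867 (rounded up).
Scan path per layer = 9610 / 0.093 = 103333.3 mm.
Laser time per layer: 103333.3 / 3730 → 27.7033 s.
Layer cycle = 27.7033 + 17.5, so 45.2033 s.
Build time = 1867 × 45.2033 = 84394.5611 s = 23.44 hours.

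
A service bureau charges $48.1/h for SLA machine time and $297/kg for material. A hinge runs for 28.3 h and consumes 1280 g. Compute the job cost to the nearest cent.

Machine cost: 48.1 × 28.3 → $1361.23.
Material cost: 297 × 1280/1000 → $380.16.
Job cost: 1361.23 + 380.16 = $1741.39.

$1741.39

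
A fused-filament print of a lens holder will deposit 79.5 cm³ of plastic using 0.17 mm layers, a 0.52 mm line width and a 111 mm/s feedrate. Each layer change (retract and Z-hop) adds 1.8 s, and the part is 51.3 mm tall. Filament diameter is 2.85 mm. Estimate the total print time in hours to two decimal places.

2.40 hours

Extrusion cross-section = 0.17 × 0.52 = 0.0884 mm².
Total extruded path = 79500/0.0884 = 899321.3 mm.
Print-move time = 899321.3 / 111, so 8102 s.
Layer count = ceil(51.3 / 0.17) = 302.
Non-print overhead: 302 × 1.8 → 543.6 s.
Altogether 8102 + 543.6 = 8645.6 s, i.e. 2.40 hours.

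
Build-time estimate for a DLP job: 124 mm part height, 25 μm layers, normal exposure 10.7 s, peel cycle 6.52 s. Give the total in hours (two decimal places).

23.73 hours

Number of layers: 124 / 0.025 → 4960 (rounded up).
Cycle time = 10.7 + 6.52 = 17.22 s.
Build time: 4960 × 17.22 s = 85411.2 s, i.e. 23.73 hours.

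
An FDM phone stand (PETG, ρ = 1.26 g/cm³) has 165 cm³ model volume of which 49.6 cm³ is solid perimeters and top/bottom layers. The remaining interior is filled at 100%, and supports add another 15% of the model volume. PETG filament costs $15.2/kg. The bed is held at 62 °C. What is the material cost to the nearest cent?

$3.63

Volume inside the shell: 165 − 49.6 → 115.4 cm³.
Infill volume = 1.00 × 115.4 = 115.4 cm³.
Support = 0.15 × 165 = 24.75 cm³.
Deposited volume = 49.6 + 115.4 + 24.75 = 189.75 cm³.
Mass = 189.75 × 1.26, so 239.085 g.
Cost = 239.085 g / 1000 × $15.2/kg = $3.63.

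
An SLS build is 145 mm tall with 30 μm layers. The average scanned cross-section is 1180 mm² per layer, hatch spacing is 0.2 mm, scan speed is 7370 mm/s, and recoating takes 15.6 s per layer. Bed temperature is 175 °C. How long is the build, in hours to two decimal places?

22.02 hours

Layers = ⌈145/0.03⌉ = 4834.
Scan path per layer: 1180 / 0.2 → 5900 mm.
Scan time per layer = 5900 / 7370 = 0.8005 s.
Layer cycle: 0.8005 + 15.6 → 16.4005 s.
Total: 4834 × 16.4005 s = 79280.017 s → 22.02 hours.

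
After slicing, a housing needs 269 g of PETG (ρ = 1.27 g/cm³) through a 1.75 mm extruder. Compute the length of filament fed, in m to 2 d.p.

Extruded volume: 269/1.27 = 211.811 cm³ (211811 mm³).
Filament cross-section = π × (1.75/2)² = 2.4053 mm².
Length = 211811 / 2.4053 = 88060.12 mm = 88.06 m.

88.06 m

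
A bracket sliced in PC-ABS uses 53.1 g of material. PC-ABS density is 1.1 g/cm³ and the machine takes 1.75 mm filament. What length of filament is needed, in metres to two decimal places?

20.07 m

Volume = 53.1 g / 1.1 g·cm⁻³ = 48.2727 cm³ = 48272.7 mm³.
Filament cross-section = π × (1.75/2)² = 2.4053 mm².
Length = 48272.7 / 2.4053 = 20069.31 mm = 20.07 m.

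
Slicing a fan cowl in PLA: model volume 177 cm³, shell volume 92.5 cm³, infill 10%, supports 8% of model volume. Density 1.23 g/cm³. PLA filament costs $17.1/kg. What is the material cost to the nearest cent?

Volume inside the shell = 177 − 92.5, so 84.5 cm³.
Deposited infill = 0.10 × 84.5, so 8.45 cm³.
Support = 0.08 × 177, so 14.16 cm³.
Total extruded: 92.5 + 8.45 + 14.16 → 115.11 cm³.
Mass = 115.11 × 1.23 = 141.5853 g.
Cost = 141.5853 g / 1000 × $17.1/kg = $2.42.

$2.42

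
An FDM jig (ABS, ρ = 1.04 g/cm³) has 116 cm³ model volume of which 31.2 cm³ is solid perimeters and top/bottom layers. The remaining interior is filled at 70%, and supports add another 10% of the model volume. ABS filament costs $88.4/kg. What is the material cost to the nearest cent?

Interior volume = 116 − 31.2 = 84.8 cm³.
Infill deposited = 0.70 × 84.8, so 59.36 cm³.
Support = 0.10 × 116, so 11.6 cm³.
Deposited volume: 31.2 + 59.36 + 11.6 → 102.16 cm³.
Mass: 102.16 × 1.04 → 106.2464 g.
Cost = 106.2464 g / 1000 × $88.4/kg = $9.39.

$9.39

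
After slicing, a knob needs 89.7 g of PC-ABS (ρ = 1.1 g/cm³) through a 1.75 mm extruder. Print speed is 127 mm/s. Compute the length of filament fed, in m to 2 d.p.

33.90 m

Extruded volume: 89.7/1.1 = 81.5455 cm³ (81545.5 mm³).
Filament cross-section = π × (1.75/2)² = 2.4053 mm².
Length = 81545.5 / 2.4053 = 33902.42 mm = 33.90 m.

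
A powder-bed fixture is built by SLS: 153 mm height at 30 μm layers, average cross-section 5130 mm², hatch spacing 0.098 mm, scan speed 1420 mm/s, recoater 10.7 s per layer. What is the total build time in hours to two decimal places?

Layer count = ceil(153 / 0.03) = 5100.
Hatch length per layer = 5130 / 0.098 = 52346.9 mm.
Per-layer scan time = 52346.9 / 1420, so 36.864 s.
Layer cycle: 36.864 + 10.7 → 47.564 s.
Total: 5100 × 47.564 s = 242576.4 s → 67.38 hours.

67.38 hours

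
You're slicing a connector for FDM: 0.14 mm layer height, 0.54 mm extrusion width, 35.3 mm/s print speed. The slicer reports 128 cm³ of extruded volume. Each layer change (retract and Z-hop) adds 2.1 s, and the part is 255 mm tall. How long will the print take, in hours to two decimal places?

14.39 hours

Extrusion cross-section: 0.14 × 0.54 → 0.0756 mm².
Toolpath length = 128 cm³ / 0.0756 mm² = 128000 / 0.0756 = 1693121.7 mm.
Time extruding = 1693121.7 / 35.3, so 47963.8 s.
Layers = ⌈255/0.14⌉ = 1822.
Z-hop total: 1822 × 2.1 → 3826.2 s.
Total = 47963.8 + 3826.2 = 51790 s = 14.39 hours.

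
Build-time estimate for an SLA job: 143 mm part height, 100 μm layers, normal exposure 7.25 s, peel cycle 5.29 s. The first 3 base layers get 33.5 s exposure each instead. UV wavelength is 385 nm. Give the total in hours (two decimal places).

Number of layers: 143 / 0.1 → 1430 (rounded up).
Bottom layers = 3 × (33.5 + 5.29) = 116.37 s.
Regular layers: 1427 × (7.25 + 5.29) → 17894.58 s.
Total = 116.37 + 17894.58 = 18010.95 s = 5.00 hours.

5.00 hours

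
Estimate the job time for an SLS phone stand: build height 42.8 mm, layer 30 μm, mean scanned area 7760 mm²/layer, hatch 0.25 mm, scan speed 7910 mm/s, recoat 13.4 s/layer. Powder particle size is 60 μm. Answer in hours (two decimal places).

6.87 hours

Layers = ⌈42.8/0.03⌉ = 1427.
Scan path per layer = 7760 / 0.25, so 31040 mm.
Scan time per layer: 31040 / 7910 → 3.9241 s.
Per-layer time: 3.9241 + 13.4 → 17.3241 s.
1427 layers × 17.3241 s/layer = 24721.4907 s, i.e. 6.87 hours.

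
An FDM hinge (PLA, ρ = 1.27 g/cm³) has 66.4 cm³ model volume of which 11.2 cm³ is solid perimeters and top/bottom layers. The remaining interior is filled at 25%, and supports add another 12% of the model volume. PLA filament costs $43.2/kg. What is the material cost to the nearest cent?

$1.81

Volume inside the shell = 66.4 − 11.2, so 55.2 cm³.
Deposited infill = 0.25 × 55.2, so 13.8 cm³.
Support: 0.12 × 66.4 → 7.968 cm³.
Total printed volume = 11.2 + 13.8 + 7.968, so 32.968 cm³.
Mass = 32.968 × 1.27, so 41.86936 g.
Cost = 41.86936 g / 1000 × $43.2/kg = $1.81.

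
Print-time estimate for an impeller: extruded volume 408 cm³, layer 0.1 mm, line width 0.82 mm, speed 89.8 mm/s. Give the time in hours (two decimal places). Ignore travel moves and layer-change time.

Line area = 0.1 × 0.82 = 0.082 mm².
Path length: 408000 mm³ / 0.082 mm² → 4975609.8 mm.
Print-move time = 4975609.8 / 89.8, so 55407.7 s.
55407.7 s = 15.39 hours.

15.39 hours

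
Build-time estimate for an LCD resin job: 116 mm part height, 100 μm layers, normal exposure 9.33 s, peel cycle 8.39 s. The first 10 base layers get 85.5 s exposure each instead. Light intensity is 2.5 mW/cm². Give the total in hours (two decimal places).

5.92 hours

Layer count = ceil(116 / 0.1) = 1160.
Base layers: 10 × (85.5 + 8.39) → 938.9 s.
Normal layers = 1150 × (9.33 + 8.39) = 20378 s.
Total = 938.9 + 20378 = 21316.9 s = 5.92 hours.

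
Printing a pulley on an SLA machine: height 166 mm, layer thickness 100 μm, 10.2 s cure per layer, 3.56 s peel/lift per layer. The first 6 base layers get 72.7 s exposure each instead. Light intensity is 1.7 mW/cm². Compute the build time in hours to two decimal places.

Layer count = ceil(166 / 0.1) = 1660.
Burn-in layers: 6 × (72.7 + 3.56) → 457.56 s.
Normal layers = 1654 × (10.2 + 3.56) = 22759.04 s.
Sum: 457.56 + 22759.04 = 23216.6 s → 6.45 hours.

6.45 hours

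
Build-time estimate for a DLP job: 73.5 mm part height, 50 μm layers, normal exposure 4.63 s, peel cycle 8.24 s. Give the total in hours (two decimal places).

5.26 hours

Number of layers: 73.5 / 0.05 → 1470 (rounded up).
Cycle time: 4.63 + 8.24 → 12.87 s.
Build time: 1470 × 12.87 s = 18918.9 s, i.e. 5.26 hours.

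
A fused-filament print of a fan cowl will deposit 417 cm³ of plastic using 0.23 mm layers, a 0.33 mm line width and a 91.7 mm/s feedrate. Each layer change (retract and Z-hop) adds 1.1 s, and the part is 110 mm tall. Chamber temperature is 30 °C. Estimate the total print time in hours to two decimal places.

16.79 hours

Extrusion cross-section = 0.23 × 0.33 = 0.0759 mm².
Total extruded path = 417000/0.0759 = 5494071.1 mm.
Time extruding: 5494071.1 / 91.7 → 59913.5 s.
Layer count = ceil(110 / 0.23) = 479.
Non-print overhead = 479 × 1.1, so 526.9 s.
Altogether 59913.5 + 526.9 = 60440.4 s, i.e. 16.79 hours.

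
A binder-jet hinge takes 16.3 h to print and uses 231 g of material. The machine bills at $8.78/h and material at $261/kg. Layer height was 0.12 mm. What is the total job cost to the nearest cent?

Time charge: 8.78 × 16.3 → $143.114.
Material cost = 261 × 231/1000, so $60.291.
Job cost: 143.114 + 60.291 = 203.405 ≈ $203.41.

$203.41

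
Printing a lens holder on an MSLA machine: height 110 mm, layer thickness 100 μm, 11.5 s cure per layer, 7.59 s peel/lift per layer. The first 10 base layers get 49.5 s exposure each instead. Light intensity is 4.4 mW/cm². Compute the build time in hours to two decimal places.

5.94 hours

Layer count = ceil(110 / 0.1) = 1100.
Base layers: 10 × (49.5 + 7.59) → 570.9 s.
Remaining layers = 1090 × (11.5 + 7.59) = 20808.1 s.
Sum: 570.9 + 20808.1 = 21379 s → 5.94 hours.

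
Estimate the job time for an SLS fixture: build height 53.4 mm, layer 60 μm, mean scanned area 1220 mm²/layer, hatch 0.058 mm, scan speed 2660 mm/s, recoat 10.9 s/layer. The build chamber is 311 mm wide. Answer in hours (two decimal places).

Layers = ⌈53.4/0.06⌉ = 890.
Scan path per layer = 1220 / 0.058, so 21034.5 mm.
Per-layer scan time = 21034.5 / 2660 = 7.9077 s.
Time per layer = 7.9077 + 10.9, so 18.8077 s.
890 layers × 18.8077 s/layer = 16738.853 s, i.e. 4.65 hours.

4.65 hours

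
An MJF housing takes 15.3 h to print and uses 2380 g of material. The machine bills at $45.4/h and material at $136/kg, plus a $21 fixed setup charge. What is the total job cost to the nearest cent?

$1039.30

Machine-time cost: 45.4 × 15.3 → $694.62.
Feedstock cost: 136 × 2380/1000 → $323.68.
Total = 694.62 + 323.68 + 21 = $1039.30.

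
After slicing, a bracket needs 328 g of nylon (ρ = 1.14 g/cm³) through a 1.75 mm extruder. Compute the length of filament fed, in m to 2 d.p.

119.62 m

Volume = 328 g / 1.14 g·cm⁻³ = 287.7193 cm³ = 287719.3 mm³.
Cross-section of 1.75 mm filament: π·(1.75/2)² = 2.4053 mm².
L = V/A = 287719.3/2.4053 = 119618.88 mm → 119.62 m.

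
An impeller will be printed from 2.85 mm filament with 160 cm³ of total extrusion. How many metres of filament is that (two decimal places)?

25.08 m

A = π r² = π × 1.425² = 6.3794 mm².
L = 160000 mm³ / 6.3794 mm² = 25080.73 mm, i.e. 25.08 m.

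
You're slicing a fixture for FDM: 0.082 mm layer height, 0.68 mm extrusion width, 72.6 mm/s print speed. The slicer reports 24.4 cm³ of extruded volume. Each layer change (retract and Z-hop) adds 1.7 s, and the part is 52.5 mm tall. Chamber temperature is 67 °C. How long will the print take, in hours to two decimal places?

1.98 hours

Extrusion cross-section: 0.082 × 0.68 → 0.05576 mm².
Toolpath length = 24.4 cm³ / 0.05576 mm² = 24400 / 0.05576 = 437589.7 mm.
Time extruding = 437589.7 / 72.6 = 6027.4 s.
Layer count = ceil(52.5 / 0.082) = 641.
Non-print overhead = 641 × 1.7, so 1089.7 s.
Total = 6027.4 + 1089.7 = 7117.1 s = 1.98 hours.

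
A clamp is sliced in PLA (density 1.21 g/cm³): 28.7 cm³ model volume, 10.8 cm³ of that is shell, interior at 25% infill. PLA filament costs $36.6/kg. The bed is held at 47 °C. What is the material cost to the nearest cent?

$0.68

Infill region = 28.7 − 10.8 = 17.9 cm³.
Infill volume = 0.25 × 17.9, so 4.475 cm³.
Deposited volume: 10.8 + 4.475 → 15.275 cm³.
Mass = 15.275 × 1.21 = 18.48275 g.
Cost = 18.48275 g / 1000 × $36.6/kg = $0.68.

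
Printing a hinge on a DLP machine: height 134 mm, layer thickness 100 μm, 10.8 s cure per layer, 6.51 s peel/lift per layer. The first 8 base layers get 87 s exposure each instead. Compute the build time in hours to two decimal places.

6.61 hours

Layers = ⌈134/0.1⌉ = 1340.
Burn-in layers = 8 × (87 + 6.51) = 748.08 s.
Regular layers = 1332 × (10.8 + 6.51) = 23056.92 s.
Total = 748.08 + 23056.92 = 23805 s = 6.61 hours.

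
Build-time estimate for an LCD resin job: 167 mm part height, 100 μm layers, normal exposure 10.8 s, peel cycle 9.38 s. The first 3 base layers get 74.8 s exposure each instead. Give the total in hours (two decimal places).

9.41 hours

Layers = ⌈167/0.1⌉ = 1670.
Bottom layers = 3 × (74.8 + 9.38) = 252.54 s.
Remaining layers = 1667 × (10.8 + 9.38), so 33640.06 s.
Sum: 252.54 + 33640.06 = 33892.6 s → 9.41 hours.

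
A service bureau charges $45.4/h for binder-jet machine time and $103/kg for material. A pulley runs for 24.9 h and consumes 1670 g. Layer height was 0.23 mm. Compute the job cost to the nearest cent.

$1302.47

Machine-time cost = 45.4 × 24.9 = $1130.46.
Material cost = 103 × 1670/1000, so $172.01.
Total = 1130.46 + 172.01 = $1302.47.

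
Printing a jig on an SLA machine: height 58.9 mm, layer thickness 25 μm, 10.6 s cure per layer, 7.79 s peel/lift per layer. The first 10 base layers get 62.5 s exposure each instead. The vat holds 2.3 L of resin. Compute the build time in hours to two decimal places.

12.18 hours

Number of layers: 58.9 / 0.025 → 2356 (rounded up).
Burn-in layers = 10 × (62.5 + 7.79) = 702.9 s.
Normal layers = 2346 × (10.6 + 7.79), so 43142.94 s.
Sum: 702.9 + 43142.94 = 43845.84 s → 12.18 hours.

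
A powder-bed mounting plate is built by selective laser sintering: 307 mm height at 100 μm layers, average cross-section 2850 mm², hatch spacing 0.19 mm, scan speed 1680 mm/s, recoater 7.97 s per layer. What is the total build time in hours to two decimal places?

Layer count = ceil(307 / 0.1) = 3070.
Per-layer scan distance: 2850 / 0.19 → 15000 mm.
Scan time per layer = 15000 / 1680, so 8.9286 s.
Layer cycle = 8.9286 + 7.97 = 16.8986 s.
Build time = 3070 × 16.8986 = 51878.702 s = 14.41 hours.

14.41 hours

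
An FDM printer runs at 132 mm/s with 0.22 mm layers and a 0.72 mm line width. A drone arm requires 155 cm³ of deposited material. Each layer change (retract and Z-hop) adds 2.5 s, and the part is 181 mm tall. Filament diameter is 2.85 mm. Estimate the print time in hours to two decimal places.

2.63 hours

Line area: 0.22 × 0.72 → 0.1584 mm².
Toolpath length = 155 cm³ / 0.1584 mm² = 155000 / 0.1584 = 978535.4 mm.
Extrusion time: 978535.4 / 132 → 7413.1 s.
Layer count = ceil(181 / 0.22) = 823.
Z-hop total = 823 × 2.5 = 2057.5 s.
Altogether 7413.1 + 2057.5 = 9470.6 s, i.e. 2.63 hours.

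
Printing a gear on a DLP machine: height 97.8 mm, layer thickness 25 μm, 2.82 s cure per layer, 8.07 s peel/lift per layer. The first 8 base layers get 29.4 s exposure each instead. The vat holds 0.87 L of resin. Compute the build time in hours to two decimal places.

11.89 hours

Number of layers: 97.8 / 0.025 → 3912 (rounded up).
Bottom layers = 8 × (29.4 + 8.07) = 299.76 s.
Regular layers = 3904 × (2.82 + 8.07) = 42514.56 s.
Sum: 299.76 + 42514.56 = 42814.32 s → 11.89 hours.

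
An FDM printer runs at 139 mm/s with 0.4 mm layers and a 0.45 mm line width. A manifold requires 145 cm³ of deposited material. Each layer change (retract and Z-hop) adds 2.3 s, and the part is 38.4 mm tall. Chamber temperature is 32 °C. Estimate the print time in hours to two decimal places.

Extrusion cross-section: 0.4 × 0.45 → 0.18 mm².
Path length: 145000 mm³ / 0.18 mm² → 805555.6 mm.
Print-move time = 805555.6 / 139, so 5795.4 s.
Number of layers: 38.4 / 0.4 → 96 (rounded up).
Non-print overhead: 96 × 2.3 → 220.8 s.
Altogether 5795.4 + 220.8 = 6016.2 s, i.e. 1.67 hours.

1.67 hours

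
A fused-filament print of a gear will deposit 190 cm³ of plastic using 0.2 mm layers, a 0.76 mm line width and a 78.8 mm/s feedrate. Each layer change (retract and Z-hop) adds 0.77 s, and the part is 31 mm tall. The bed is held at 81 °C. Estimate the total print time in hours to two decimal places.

4.44 hours

Line area: 0.2 × 0.76 → 0.152 mm².
Toolpath length = 190 cm³ / 0.152 mm² = 190000 / 0.152 = 1250000 mm.
Print-move time = 1250000 / 78.8 = 15862.9 s.
Layer count = ceil(31 / 0.2) = 155.
Z-hop total = 155 × 0.77 = 119.35 s.
Total = 15862.9 + 119.35 = 15982.25 s = 4.44 hours.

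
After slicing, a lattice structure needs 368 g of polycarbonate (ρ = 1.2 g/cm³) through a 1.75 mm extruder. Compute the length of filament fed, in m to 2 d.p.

127.50 m

Volume = 368 g / 1.2 g·cm⁻³ = 306.6667 cm³ = 306666.7 mm³.
A = π r² = π × 0.875² = 2.4053 mm².
Length = 306666.7 / 2.4053 = 127496.24 mm = 127.50 m.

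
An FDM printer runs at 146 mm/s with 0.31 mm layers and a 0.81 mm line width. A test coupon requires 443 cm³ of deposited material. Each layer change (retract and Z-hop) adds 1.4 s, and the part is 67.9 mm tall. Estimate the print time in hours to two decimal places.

Bead cross-section = 0.31 × 0.81 = 0.2511 mm².
Path length: 443000 mm³ / 0.2511 mm² → 1764237.4 mm.
Extrusion time = 1764237.4 / 146 = 12083.8 s.
Layer count = ceil(67.9 / 0.31) = 220.
Non-print overhead = 220 × 1.4, so 308 s.
Altogether 12083.8 + 308 = 12391.8 s, i.e. 3.44 hours.

3.44 hours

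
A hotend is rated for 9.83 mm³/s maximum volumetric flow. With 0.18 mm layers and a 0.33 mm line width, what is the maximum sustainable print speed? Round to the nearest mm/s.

165 mm/s

Extrusion cross-section = 0.18 × 0.33, so 0.0594 mm².
Max speed = 9.83 / 0.0594 = 165.49 ≈ 165 mm/s.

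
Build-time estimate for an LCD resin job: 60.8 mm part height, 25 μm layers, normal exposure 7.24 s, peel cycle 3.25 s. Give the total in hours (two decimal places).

Layer count = ceil(60.8 / 0.025) = 2432.
Per-layer time = 7.24 + 3.25, so 10.49 s.
Build time: 2432 × 10.49 s = 25511.68 s, i.e. 7.09 hours.

7.09 hours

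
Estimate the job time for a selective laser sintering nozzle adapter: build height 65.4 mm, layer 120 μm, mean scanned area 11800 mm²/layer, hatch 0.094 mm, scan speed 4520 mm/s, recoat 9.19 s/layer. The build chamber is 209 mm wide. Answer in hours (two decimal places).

5.60 hours

Number of layers: 65.4 / 0.12 → 545 (rounded up).
Hatch length per layer = 11800 / 0.094 = 125531.9 mm.
Scan time per layer = 125531.9 / 4520 = 27.7725 s.
Layer cycle = 27.7725 + 9.19, so 36.9625 s.
Build time = 545 × 36.9625 = 20144.5625 s = 5.60 hours.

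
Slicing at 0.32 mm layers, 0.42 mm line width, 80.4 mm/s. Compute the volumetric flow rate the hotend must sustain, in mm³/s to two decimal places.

A: 0.32 × 0.42 → 0.1344 mm².
Q = v·A = 80.4 × 0.1344 = 10.81 mm³/s.

10.81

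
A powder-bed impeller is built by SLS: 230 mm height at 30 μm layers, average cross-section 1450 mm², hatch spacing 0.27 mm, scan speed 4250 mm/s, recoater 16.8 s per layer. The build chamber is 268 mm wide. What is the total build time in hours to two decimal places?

Layers = ⌈230/0.03⌉ = 7667.
Per-layer scan distance = 1450 / 0.27, so 5370.4 mm.
Per-layer scan time = 5370.4 / 4250, so 1.2636 s.
Layer cycle = 1.2636 + 16.8 = 18.0636 s.
Build time = 7667 × 18.0636 = 138493.6212 s = 38.47 hours.

38.47 hours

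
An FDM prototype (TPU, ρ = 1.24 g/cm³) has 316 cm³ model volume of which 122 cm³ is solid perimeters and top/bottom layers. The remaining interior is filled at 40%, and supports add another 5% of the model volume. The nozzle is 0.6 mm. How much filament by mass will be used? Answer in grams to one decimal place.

Interior volume = 316 − 122 = 194 cm³.
Infill volume: 0.40 × 194 → 77.6 cm³.
Support: 0.05 × 316 → 15.8 cm³.
Total printed volume: 122 + 77.6 + 15.8 → 215.4 cm³.
Mass = 215.4 × 1.24 = 267.096 g.

267.1 g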